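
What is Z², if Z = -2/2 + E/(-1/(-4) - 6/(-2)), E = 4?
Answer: 9/169 ≈ 0.053254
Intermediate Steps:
Z = 3/13 (Z = -2/2 + 4/(-1/(-4) - 6/(-2)) = -2*½ + 4/(-1*(-¼) - 6*(-½)) = -1 + 4/(¼ + 3) = -1 + 4/(13/4) = -1 + 4*(4/13) = -1 + 16/13 = 3/13 ≈ 0.23077)
Z² = (3/13)² = 9/169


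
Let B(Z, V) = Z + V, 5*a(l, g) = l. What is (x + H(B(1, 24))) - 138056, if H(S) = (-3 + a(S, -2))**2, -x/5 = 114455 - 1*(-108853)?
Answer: -1254592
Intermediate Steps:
a(l, g) = l/5
x = -1116540 (x = -5*(114455 - 1*(-108853)) = -5*(114455 + 108853) = -5*223308 = -1116540)
B(Z, V) = V + Z
H(S) = (-3 + S/5)**2
(x + H(B(1, 24))) - 138056 = (-1116540 + (-15 + (24 + 1))**2/25) - 138056 = (-1116540 + (-15 + 25)**2/25) - 138056 = (-1116540 + (1/25)*10**2) - 138056 = (-1116540 + (1/25)*100) - 138056 = (-1116540 + 4) - 138056 = -1116536 - 138056 = -1254592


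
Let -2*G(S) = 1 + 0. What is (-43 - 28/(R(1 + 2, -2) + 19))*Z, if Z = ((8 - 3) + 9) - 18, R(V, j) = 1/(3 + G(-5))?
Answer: 17244/97 ≈ 177.77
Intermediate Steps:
G(S) = -½ (G(S) = -(1 + 0)/2 = -½*1 = -½)
R(V, j) = ⅖ (R(V, j) = 1/(3 - ½) = 1/(5/2) = ⅖)
Z = -4 (Z = (5 + 9) - 18 = 14 - 18 = -4)
(-43 - 28/(R(1 + 2, -2) + 19))*Z = (-43 - 28/(⅖ + 19))*(-4) = (-43 - 28/97/5)*(-4) = (-43 - 28*5/97)*(-4) = (-43 - 140/97)*(-4) = -4311/97*(-4) = 17244/97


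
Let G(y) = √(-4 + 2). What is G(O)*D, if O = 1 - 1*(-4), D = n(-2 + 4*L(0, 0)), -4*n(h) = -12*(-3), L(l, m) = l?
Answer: -9*I*√2 ≈ -12.728*I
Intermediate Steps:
n(h) = -9 (n(h) = -(-3)*(-3) = -¼*36 = -9)
D = -9
O = 5 (O = 1 + 4 = 5)
G(y) = I*√2 (G(y) = √(-2) = I*√2)
G(O)*D = (I*√2)*(-9) = -9*I*√2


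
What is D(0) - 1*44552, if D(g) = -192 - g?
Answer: -44744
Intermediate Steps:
D(0) - 1*44552 = (-192 - 1*0) - 1*44552 = (-192 + 0) - 44552 = -192 - 44552 = -44744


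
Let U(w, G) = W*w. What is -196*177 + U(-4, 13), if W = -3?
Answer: -34680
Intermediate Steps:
U(w, G) = -3*w
-196*177 + U(-4, 13) = -196*177 - 3*(-4) = -34692 + 12 = -34680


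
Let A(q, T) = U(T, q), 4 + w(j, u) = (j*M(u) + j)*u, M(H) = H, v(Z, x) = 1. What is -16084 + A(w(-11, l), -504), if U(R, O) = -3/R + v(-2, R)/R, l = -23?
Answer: -4053167/252 ≈ -16084.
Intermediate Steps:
U(R, O) = -2/R (U(R, O) = -3/R + 1/R = -2/R)
w(j, u) = -4 + u*(j + j*u) (w(j, u) = -4 + (j*u + j)*u = -4 + (j + j*u)*u = -4 + u*(j + j*u))
A(q, T) = -2/T
-16084 + A(w(-11, l), -504) = -16084 - 2/(-504) = -16084 - 2*(-1/504) = -16084 + 1/252 = -4053167/252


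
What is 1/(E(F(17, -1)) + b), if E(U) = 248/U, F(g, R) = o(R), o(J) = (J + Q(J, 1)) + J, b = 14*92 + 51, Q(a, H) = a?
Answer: 3/3769 ≈ 0.00079597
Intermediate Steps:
b = 1339 (b = 1288 + 51 = 1339)
o(J) = 3*J (o(J) = (J + J) + J = 2*J + J = 3*J)
F(g, R) = 3*R
1/(E(F(17, -1)) + b) = 1/(248/((3*(-1))) + 1339) = 1/(248/(-3) + 1339) = 1/(248*(-1/3) + 1339) = 1/(-248/3 + 1339) = 1/(3769/3) = 3/3769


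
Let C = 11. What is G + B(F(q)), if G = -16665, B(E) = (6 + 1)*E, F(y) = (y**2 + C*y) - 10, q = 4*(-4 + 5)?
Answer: -16315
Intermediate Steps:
q = 4 (q = 4*1 = 4)
F(y) = -10 + y**2 + 11*y (F(y) = (y**2 + 11*y) - 10 = -10 + y**2 + 11*y)
B(E) = 7*E
G + B(F(q)) = -16665 + 7*(-10 + 4**2 + 11*4) = -16665 + 7*(-10 + 16 + 44) = -16665 + 7*50 = -16665 + 350 = -16315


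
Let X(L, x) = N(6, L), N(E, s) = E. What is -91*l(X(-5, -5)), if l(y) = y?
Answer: -546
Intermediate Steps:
X(L, x) = 6
-91*l(X(-5, -5)) = -91*6 = -546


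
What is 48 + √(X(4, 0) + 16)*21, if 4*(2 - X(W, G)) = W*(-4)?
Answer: 48 + 21*√22 ≈ 146.50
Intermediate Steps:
X(W, G) = 2 + W (X(W, G) = 2 - W*(-4)/4 = 2 - (-1)*W = 2 + W)
48 + √(X(4, 0) + 16)*21 = 48 + √((2 + 4) + 16)*21 = 48 + √(6 + 16)*21 = 48 + √22*21 = 48 + 21*√22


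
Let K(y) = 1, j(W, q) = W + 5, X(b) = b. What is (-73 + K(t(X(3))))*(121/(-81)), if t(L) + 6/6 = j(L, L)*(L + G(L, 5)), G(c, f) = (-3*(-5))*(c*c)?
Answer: 968/9 ≈ 107.56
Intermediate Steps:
j(W, q) = 5 + W
G(c, f) = 15*c²
t(L) = -1 + (5 + L)*(L + 15*L²)
(-73 + K(t(X(3))))*(121/(-81)) = (-73 + 1)*(121/(-81)) = -8712*(-1)/81 = -72*(-121/81) = 968/9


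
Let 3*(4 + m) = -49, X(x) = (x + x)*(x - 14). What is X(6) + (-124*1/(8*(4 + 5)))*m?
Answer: -3293/54 ≈ -60.982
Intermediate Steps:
X(x) = 2*x*(-14 + x) (X(x) = (2*x)*(-14 + x) = 2*x*(-14 + x))
m = -61/3 (m = -4 + (1/3)*(-49) = -4 - 49/3 = -61/3 ≈ -20.333)
X(6) + (-124*1/(8*(4 + 5)))*m = 2*6*(-14 + 6) - 124*1/(8*(4 + 5))*(-61/3) = 2*6*(-8) - 124/(9*8)*(-61/3) = -96 - 124/72*(-61/3) = -96 - 124*1/72*(-61/3) = -96 - 31/18*(-61/3) = -96 + 1891/54 = -3293/54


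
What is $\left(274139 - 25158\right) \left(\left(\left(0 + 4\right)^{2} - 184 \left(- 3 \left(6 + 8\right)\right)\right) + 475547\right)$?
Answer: $120330276471$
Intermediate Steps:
$\left(274139 - 25158\right) \left(\left(\left(0 + 4\right)^{2} - 184 \left(- 3 \left(6 + 8\right)\right)\right) + 475547\right) = 248981 \left(\left(4^{2} - 184 \left(\left(-3\right) 14\right)\right) + 475547\right) = 248981 \left(\left(16 - -7728\right) + 475547\right) = 248981 \left(\left(16 + 7728\right) + 475547\right) = 248981 \left(7744 + 475547\right) = 248981 \cdot 483291 = 120330276471$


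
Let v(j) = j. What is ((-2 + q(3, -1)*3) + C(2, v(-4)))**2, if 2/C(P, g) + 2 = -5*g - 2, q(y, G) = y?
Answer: 3249/64 ≈ 50.766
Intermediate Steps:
C(P, g) = 2/(-4 - 5*g) (C(P, g) = 2/(-2 + (-5*g - 2)) = 2/(-2 + (-2 - 5*g)) = 2/(-4 - 5*g))
((-2 + q(3, -1)*3) + C(2, v(-4)))**2 = ((-2 + 3*3) - 2/(4 + 5*(-4)))**2 = ((-2 + 9) - 2/(4 - 20))**2 = (7 - 2/(-16))**2 = (7 - 2*(-1/16))**2 = (7 + 1/8)**2 = (57/8)**2 = 3249/64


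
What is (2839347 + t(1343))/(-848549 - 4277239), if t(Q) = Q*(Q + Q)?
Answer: -6446645/5125788 ≈ -1.2577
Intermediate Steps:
t(Q) = 2*Q² (t(Q) = Q*(2*Q) = 2*Q²)
(2839347 + t(1343))/(-848549 - 4277239) = (2839347 + 2*1343²)/(-848549 - 4277239) = (2839347 + 2*1803649)/(-5125788) = (2839347 + 3607298)*(-1/5125788) = 6446645*(-1/5125788) = -6446645/5125788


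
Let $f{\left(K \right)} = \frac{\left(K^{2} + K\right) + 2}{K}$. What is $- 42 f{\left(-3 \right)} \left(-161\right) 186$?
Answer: $-3353952$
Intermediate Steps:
$f{\left(K \right)} = \frac{2 + K + K^{2}}{K}$ ($f{\left(K \right)} = \frac{\left(K + K^{2}\right) + 2}{K} = \frac{2 + K + K^{2}}{K}$)
$- 42 f{\left(-3 \right)} \left(-161\right) 186 = - 42 \left(1 - 3 + \frac{2}{-3}\right) \left(-161\right) 186 = - 42 \left(1 - 3 + 2 \left(- \frac{1}{3}\right)\right) \left(-161\right) 186 = - 42 \left(1 - 3 - \frac{2}{3}\right) \left(-161\right) 186 = \left(-42\right) \left(- \frac{8}{3}\right) \left(-161\right) 186 = 112 \left(-161\right) 186 = \left(-18032\right) 186 = -3353952$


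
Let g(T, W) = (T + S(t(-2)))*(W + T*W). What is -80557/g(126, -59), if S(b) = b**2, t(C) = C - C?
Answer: 80557/944118 ≈ 0.085325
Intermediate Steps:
t(C) = 0
g(T, W) = T*(W + T*W) (g(T, W) = (T + 0**2)*(W + T*W) = (T + 0)*(W + T*W) = T*(W + T*W))
-80557/g(126, -59) = -80557*(-1/(7434*(1 + 126))) = -80557/(126*(-59)*127) = -80557/(-944118) = -80557*(-1/944118) = 80557/944118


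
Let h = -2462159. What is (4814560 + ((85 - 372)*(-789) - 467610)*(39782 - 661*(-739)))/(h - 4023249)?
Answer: 127394306027/6485408 ≈ 19643.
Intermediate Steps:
(4814560 + ((85 - 372)*(-789) - 467610)*(39782 - 661*(-739)))/(h - 4023249) = (4814560 + ((85 - 372)*(-789) - 467610)*(39782 - 661*(-739)))/(-2462159 - 4023249) = (4814560 + (-287*(-789) - 467610)*(39782 + 488479))/(-6485408) = (4814560 + (226443 - 467610)*528261)*(-1/6485408) = (4814560 - 241167*528261)*(-1/6485408) = (4814560 - 127399120587)*(-1/6485408) = -127394306027*(-1/6485408) = 127394306027/6485408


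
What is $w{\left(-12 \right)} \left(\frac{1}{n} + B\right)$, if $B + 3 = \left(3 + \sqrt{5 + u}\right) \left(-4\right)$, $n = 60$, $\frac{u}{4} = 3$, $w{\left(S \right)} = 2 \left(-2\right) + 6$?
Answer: $- \frac{899}{30} - 8 \sqrt{17} \approx -62.952$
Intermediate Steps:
$w{\left(S \right)} = 2$ ($w{\left(S \right)} = -4 + 6 = 2$)
$u = 12$ ($u = 4 \cdot 3 = 12$)
$B = -15 - 4 \sqrt{17}$ ($B = -3 + \left(3 + \sqrt{5 + 12}\right) \left(-4\right) = -3 + \left(3 + \sqrt{17}\right) \left(-4\right) = -3 - \left(12 + 4 \sqrt{17}\right) = -15 - 4 \sqrt{17} \approx -31.492$)
$w{\left(-12 \right)} \left(\frac{1}{n} + B\right) = 2 \left(\frac{1}{60} - \left(15 + 4 \sqrt{17}\right)\right) = 2 \left(- \frac{899}{60} - 4 \sqrt{17}\right) = - \frac{899}{30} - 8 \sqrt{17}$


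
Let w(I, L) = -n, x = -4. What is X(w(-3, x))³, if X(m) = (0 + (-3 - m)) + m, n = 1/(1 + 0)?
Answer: -27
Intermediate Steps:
n = 1 (n = 1/1 = 1)
w(I, L) = -1 (w(I, L) = -1*1 = -1)
X(m) = -3 (X(m) = (-3 - m) + m = -3)
X(w(-3, x))³ = (-3)³ = -27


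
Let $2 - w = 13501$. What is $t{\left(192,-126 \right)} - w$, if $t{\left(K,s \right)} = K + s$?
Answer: $13565$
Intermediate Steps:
$w = -13499$ ($w = 2 - 13501 = -13499$)
$t{\left(192,-126 \right)} - w = \left(192 - 126\right) - -13499 = 66 + 13499 = 13565$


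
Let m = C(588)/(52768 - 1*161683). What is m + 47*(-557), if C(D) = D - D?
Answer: -26179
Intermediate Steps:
C(D) = 0
m = 0 (m = 0/(52768 - 1*161683) = 0/(52768 - 161683) = 0/(-108915) = 0*(-1/108915) = 0)
m + 47*(-557) = 0 + 47*(-557) = 0 - 26179 = -26179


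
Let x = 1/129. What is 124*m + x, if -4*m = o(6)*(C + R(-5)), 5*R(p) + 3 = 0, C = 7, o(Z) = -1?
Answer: 127973/645 ≈ 198.41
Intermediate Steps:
R(p) = -⅗ (R(p) = -⅗ + (⅕)*0 = -⅗ + 0 = -⅗)
m = 8/5 (m = -(-1)*(7 - ⅗)/4 = -(-1)*32/(4*5) = -¼*(-32/5) = 8/5 ≈ 1.6000)
x = 1/129 ≈ 0.0077519
124*m + x = 124*(8/5) + 1/129 = 992/5 + 1/129 = 127973/645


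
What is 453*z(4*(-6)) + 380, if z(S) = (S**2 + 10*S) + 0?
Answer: 152588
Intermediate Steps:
z(S) = S**2 + 10*S
453*z(4*(-6)) + 380 = 453*((4*(-6))*(10 + 4*(-6))) + 380 = 453*(-24*(10 - 24)) + 380 = 453*(-24*(-14)) + 380 = 453*336 + 380 = 152208 + 380 = 152588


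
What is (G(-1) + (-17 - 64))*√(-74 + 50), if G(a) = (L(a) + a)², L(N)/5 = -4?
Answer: 720*I*√6 ≈ 1763.6*I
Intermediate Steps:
L(N) = -20 (L(N) = 5*(-4) = -20)
G(a) = (-20 + a)²
(G(-1) + (-17 - 64))*√(-74 + 50) = ((-20 - 1)² + (-17 - 64))*√(-74 + 50) = ((-21)² - 81)*√(-24) = (441 - 81)*(2*I*√6) = 360*(2*I*√6) = 720*I*√6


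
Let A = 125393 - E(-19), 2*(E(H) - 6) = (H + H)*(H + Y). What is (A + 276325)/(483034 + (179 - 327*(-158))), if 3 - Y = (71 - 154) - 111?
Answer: 405094/534879 ≈ 0.75736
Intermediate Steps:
Y = 197 (Y = 3 - ((71 - 154) - 111) = 3 - (-83 - 111) = 3 - 1*(-194) = 3 + 194 = 197)
E(H) = 6 + H*(197 + H) (E(H) = 6 + ((H + H)*(H + 197))/2 = 6 + ((2*H)*(197 + H))/2 = 6 + (2*H*(197 + H))/2 = 6 + H*(197 + H))
A = 128769 (A = 125393 - (6 + (-19)**2 + 197*(-19)) = 125393 - (6 + 361 - 3743) = 125393 - 1*(-3376) = 125393 + 3376 = 128769)
(A + 276325)/(483034 + (179 - 327*(-158))) = (128769 + 276325)/(483034 + (179 - 327*(-158))) = 405094/(483034 + (179 + 51666)) = 405094/(483034 + 51845) = 405094/534879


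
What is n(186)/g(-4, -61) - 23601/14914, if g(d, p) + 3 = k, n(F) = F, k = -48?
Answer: -1325885/253538 ≈ -5.2295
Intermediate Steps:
g(d, p) = -51 (g(d, p) = -3 - 48 = -51)
n(186)/g(-4, -61) - 23601/14914 = 186/(-51) - 23601/14914 = 186*(-1/51) - 23601*1/14914 = -62/17 - 23601/14914 = -1325885/253538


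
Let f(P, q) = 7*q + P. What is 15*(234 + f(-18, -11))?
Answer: 2085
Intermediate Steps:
f(P, q) = P + 7*q
15*(234 + f(-18, -11)) = 15*(234 + (-18 + 7*(-11))) = 15*(234 + (-18 - 77)) = 15*(234 - 95) = 15*139 = 2085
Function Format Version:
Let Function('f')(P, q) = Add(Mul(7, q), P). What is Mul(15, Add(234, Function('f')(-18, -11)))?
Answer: 2085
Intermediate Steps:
Function('f')(P, q) = Add(P, Mul(7, q))
Mul(15, Add(234, Function('f')(-18, -11))) = Mul(15, Add(234, Add(-18, Mul(7, -11)))) = Mul(15, Add(234, Add(-18, -77))) = Mul(15, Add(234, -95)) = Mul(15, 139) = 2085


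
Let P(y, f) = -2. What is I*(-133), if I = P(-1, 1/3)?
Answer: 266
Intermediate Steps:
I = -2
I*(-133) = -2*(-133) = 266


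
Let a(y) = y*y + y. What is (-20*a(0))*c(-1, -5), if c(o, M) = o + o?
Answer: 0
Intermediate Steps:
a(y) = y + y² (a(y) = y² + y = y + y²)
c(o, M) = 2*o
(-20*a(0))*c(-1, -5) = (-0*(1 + 0))*(2*(-1)) = -0*(-2) = -20*0*(-2) = 0*(-2) = 0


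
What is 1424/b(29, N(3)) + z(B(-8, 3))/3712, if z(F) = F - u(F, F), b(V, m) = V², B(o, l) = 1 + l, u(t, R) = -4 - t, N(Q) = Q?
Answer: 45655/26912 ≈ 1.6965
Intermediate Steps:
z(F) = 4 + 2*F (z(F) = F - (-4 - F) = F + (4 + F) = 4 + 2*F)
1424/b(29, N(3)) + z(B(-8, 3))/3712 = 1424/(29²) + (4 + 2*(1 + 3))/3712 = 1424/841 + (4 + 2*4)*(1/3712) = 1424*(1/841) + (4 + 8)*(1/3712) = 1424/841 + 12*(1/3712) = 1424/841 + 3/928 = 45655/26912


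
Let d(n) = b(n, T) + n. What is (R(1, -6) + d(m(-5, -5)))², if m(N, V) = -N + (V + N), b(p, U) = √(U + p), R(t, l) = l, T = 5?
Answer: 121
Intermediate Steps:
m(N, V) = V (m(N, V) = -N + (N + V) = V)
d(n) = n + √(5 + n) (d(n) = √(5 + n) + n = n + √(5 + n))
(R(1, -6) + d(m(-5, -5)))² = (-6 + (-5 + √(5 - 5)))² = (-6 + (-5 + √0))² = (-6 + (-5 + 0))² = (-6 - 5)² = (-11)² = 121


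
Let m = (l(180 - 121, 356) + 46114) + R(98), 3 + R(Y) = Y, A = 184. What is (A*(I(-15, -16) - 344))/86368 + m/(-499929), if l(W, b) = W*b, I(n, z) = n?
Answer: -4853545301/5397233484 ≈ -0.89927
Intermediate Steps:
R(Y) = -3 + Y
m = 67213 (m = ((180 - 121)*356 + 46114) + (-3 + 98) = (59*356 + 46114) + 95 = (21004 + 46114) + 95 = 67118 + 95 = 67213)
(A*(I(-15, -16) - 344))/86368 + m/(-499929) = (184*(-15 - 344))/86368 + 67213/(-499929) = (184*(-359))*(1/86368) + 67213*(-1/499929) = -66056*1/86368 - 67213/499929 = -8257/10796 - 67213/499929 = -4853545301/5397233484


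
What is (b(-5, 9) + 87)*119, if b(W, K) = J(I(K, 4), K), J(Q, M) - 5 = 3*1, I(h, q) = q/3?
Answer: 11305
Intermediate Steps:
I(h, q) = q/3 (I(h, q) = q*(⅓) = q/3)
J(Q, M) = 8 (J(Q, M) = 5 + 3*1 = 5 + 3 = 8)
b(W, K) = 8
(b(-5, 9) + 87)*119 = (8 + 87)*119 = 95*119 = 11305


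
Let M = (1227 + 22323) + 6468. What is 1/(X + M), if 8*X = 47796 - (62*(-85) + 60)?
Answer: 4/146575 ≈ 2.7290e-5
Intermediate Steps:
M = 30018 (M = 23550 + 6468 = 30018)
X = 26503/4 (X = (47796 - (62*(-85) + 60))/8 = (47796 - (-5270 + 60))/8 = (47796 - 1*(-5210))/8 = (47796 + 5210)/8 = (⅛)*53006 = 26503/4 ≈ 6625.8)
1/(X + M) = 1/(26503/4 + 30018) = 1/(146575/4) = 4/146575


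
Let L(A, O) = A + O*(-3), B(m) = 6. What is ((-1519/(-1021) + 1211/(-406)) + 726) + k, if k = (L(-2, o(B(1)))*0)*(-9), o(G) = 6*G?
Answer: 42903737/59218 ≈ 724.50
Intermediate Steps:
L(A, O) = A - 3*O
k = 0 (k = ((-2 - 18*6)*0)*(-9) = ((-2 - 3*36)*0)*(-9) = ((-2 - 108)*0)*(-9) = -110*0*(-9) = 0*(-9) = 0)
((-1519/(-1021) + 1211/(-406)) + 726) + k = ((-1519/(-1021) + 1211/(-406)) + 726) + 0 = ((-1519*(-1/1021) + 1211*(-1/406)) + 726) + 0 = ((1519/1021 - 173/58) + 726) + 0 = (-88531/59218 + 726) + 0 = 42903737/59218 + 0 = 42903737/59218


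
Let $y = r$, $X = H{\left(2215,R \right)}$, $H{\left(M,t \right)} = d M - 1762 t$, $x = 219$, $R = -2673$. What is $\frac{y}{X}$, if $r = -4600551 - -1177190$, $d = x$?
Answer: $- \frac{3423361}{5194911} \approx -0.65898$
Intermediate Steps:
$d = 219$
$H{\left(M,t \right)} = - 1762 t + 219 M$ ($H{\left(M,t \right)} = 219 M - 1762 t = - 1762 t + 219 M$)
$X = 5194911$ ($X = \left(-1762\right) \left(-2673\right) + 219 \cdot 2215 = 4709826 + 485085 = 5194911$)
$r = -3423361$ ($r = -4600551 + 1177190 = -3423361$)
$y = -3423361$
$\frac{y}{X} = - \frac{3423361}{5194911}$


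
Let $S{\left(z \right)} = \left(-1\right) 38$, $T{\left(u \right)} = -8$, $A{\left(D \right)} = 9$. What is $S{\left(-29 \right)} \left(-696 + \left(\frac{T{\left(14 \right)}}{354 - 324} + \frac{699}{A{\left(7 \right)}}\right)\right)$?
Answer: $\frac{117534}{5} \approx 23507.0$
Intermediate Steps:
$S{\left(z \right)} = -38$
$S{\left(-29 \right)} \left(-696 + \left(\frac{T{\left(14 \right)}}{354 - 324} + \frac{699}{A{\left(7 \right)}}\right)\right) = - 38 \left(-696 + \left(- \frac{8}{354 - 324} + \frac{699}{9}\right)\right) = - 38 \left(-696 + \left(- \frac{8}{30} + 699 \cdot \frac{1}{9}\right)\right) = - 38 \left(-696 + \left(\left(-8\right) \frac{1}{30} + \frac{233}{3}\right)\right) = - 38 \left(-696 + \left(- \frac{4}{15} + \frac{233}{3}\right)\right) = - 38 \left(-696 + \frac{387}{5}\right) = \left(-38\right) \left(- \frac{3093}{5}\right) = \frac{117534}{5}$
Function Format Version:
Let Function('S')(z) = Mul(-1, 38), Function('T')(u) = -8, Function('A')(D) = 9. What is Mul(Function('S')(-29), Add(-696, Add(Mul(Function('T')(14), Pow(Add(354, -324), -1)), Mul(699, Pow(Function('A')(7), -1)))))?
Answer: Rational(117534, 5) ≈ 23507.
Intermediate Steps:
Function('S')(z) = -38
Mul(Function('S')(-29), Add(-696, Add(Mul(Function('T')(14), Pow(Add(354, -324), -1)), Mul(699, Pow(Function('A')(7), -1))))) = Mul(-38, Add(-696, Add(Mul(-8, Pow(Add(354, -324), -1)), Mul(699, Pow(9, -1))))) = Mul(-38, Add(-696, Add(Mul(-8, Pow(30, -1)), Mul(699, Rational(1, 9))))) = Mul(-38, Add(-696, Add(Mul(-8, Rational(1, 30)), Rational(233, 3)))) = Mul(-38, Add(-696, Add(Rational(-4, 15), Rational(233, 3)))) = Mul(-38, Add(-696, Rational(387, 5))) = Mul(-38, Rational(-3093, 5)) = Rational(117534, 5)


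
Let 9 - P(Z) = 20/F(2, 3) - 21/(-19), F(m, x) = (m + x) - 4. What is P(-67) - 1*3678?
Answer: -70112/19 ≈ -3690.1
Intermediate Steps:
F(m, x) = -4 + m + x
P(Z) = -230/19 (P(Z) = 9 - (20/(-4 + 2 + 3) - 21/(-19)) = 9 - (20/1 - 21*(-1/19)) = 9 - (20*1 + 21/19) = 9 - (20 + 21/19) = 9 - 1*401/19 = 9 - 401/19 = -230/19)
P(-67) - 1*3678 = -230/19 - 1*3678 = -230/19 - 3678 = -70112/19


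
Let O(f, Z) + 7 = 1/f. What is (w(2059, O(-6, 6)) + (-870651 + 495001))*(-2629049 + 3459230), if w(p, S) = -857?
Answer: -312568957767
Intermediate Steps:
O(f, Z) = -7 + 1/f
(w(2059, O(-6, 6)) + (-870651 + 495001))*(-2629049 + 3459230) = (-857 + (-870651 + 495001))*(-2629049 + 3459230) = (-857 - 375650)*830181 = -376507*830181 = -312568957767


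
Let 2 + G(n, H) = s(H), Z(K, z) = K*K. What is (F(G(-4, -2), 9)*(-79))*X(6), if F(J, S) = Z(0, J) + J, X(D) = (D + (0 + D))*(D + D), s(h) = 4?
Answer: -22752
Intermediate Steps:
Z(K, z) = K²
G(n, H) = 2 (G(n, H) = -2 + 4 = 2)
X(D) = 4*D² (X(D) = (D + D)*(2*D) = (2*D)*(2*D) = 4*D²)
F(J, S) = J (F(J, S) = 0² + J = 0 + J = J)
(F(G(-4, -2), 9)*(-79))*X(6) = (2*(-79))*(4*6²) = -632*36 = -158*144 = -22752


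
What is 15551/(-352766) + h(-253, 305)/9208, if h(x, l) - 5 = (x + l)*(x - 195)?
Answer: -4179733257/1624134664 ≈ -2.5735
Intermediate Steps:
h(x, l) = 5 + (-195 + x)*(l + x) (h(x, l) = 5 + (x + l)*(x - 195) = 5 + (l + x)*(-195 + x) = 5 + (-195 + x)*(l + x))
15551/(-352766) + h(-253, 305)/9208 = 15551/(-352766) + (5 + (-253)² - 195*305 - 195*(-253) + 305*(-253))/9208 = 15551*(-1/352766) + (5 + 64009 - 59475 + 49335 - 77165)*(1/9208) = -15551/352766 - 23291*1/9208 = -15551/352766 - 23291/9208 = -4179733257/1624134664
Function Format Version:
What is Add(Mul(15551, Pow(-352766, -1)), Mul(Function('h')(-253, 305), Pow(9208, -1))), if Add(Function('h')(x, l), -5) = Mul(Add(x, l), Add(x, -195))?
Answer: Rational(-4179733257, 1624134664) ≈ -2.5735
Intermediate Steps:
Function('h')(x, l) = Add(5, Mul(Add(-195, x), Add(l, x))) (Function('h')(x, l) = Add(5, Mul(Add(x, l), Add(x, -195))) = Add(5, Mul(Add(l, x), Add(-195, x))) = Add(5, Mul(Add(-195, x), Add(l, x))))
Add(Mul(15551, Pow(-352766, -1)), Mul(Function('h')(-253, 305), Pow(9208, -1))) = Add(Mul(15551, Pow(-352766, -1)), Mul(Add(5, Pow(-253, 2), Mul(-195, 305), Mul(-195, -253), Mul(305, -253)), Pow(9208, -1))) = Add(Mul(15551, Rational(-1, 352766)), Mul(Add(5, 64009, -59475, 49335, -77165), Rational(1, 9208))) = Add(Rational(-15551, 352766), Mul(-23291, Rational(1, 9208))) = Add(Rational(-15551, 352766), Rational(-23291, 9208)) = Rational(-4179733257, 1624134664)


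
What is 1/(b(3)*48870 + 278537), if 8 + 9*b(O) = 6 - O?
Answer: 1/251387 ≈ 3.9779e-6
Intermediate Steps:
b(O) = -2/9 - O/9 (b(O) = -8/9 + (6 - O)/9 = -8/9 + (⅔ - O/9) = -2/9 - O/9)
1/(b(3)*48870 + 278537) = 1/((-2/9 - ⅑*3)*48870 + 278537) = 1/((-2/9 - ⅓)*48870 + 278537) = 1/(-5/9*48870 + 278537) = 1/(-27150 + 278537) = 1/251387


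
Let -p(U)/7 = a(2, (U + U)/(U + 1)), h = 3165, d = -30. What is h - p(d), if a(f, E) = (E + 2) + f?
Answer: 93017/29 ≈ 3207.5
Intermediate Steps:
a(f, E) = 2 + E + f (a(f, E) = (2 + E) + f = 2 + E + f)
p(U) = -28 - 14*U/(1 + U) (p(U) = -7*(2 + (U + U)/(U + 1) + 2) = -7*(2 + (2*U)/(1 + U) + 2) = -7*(2 + 2*U/(1 + U) + 2) = -7*(4 + 2*U/(1 + U)) = -28 - 14*U/(1 + U))
h - p(d) = 3165 - 14*(-2 - 3*(-30))/(1 - 30) = 3165 - 14*(-2 + 90)/(-29) = 3165 - 14*(-1)*88/29 = 3165 - 1*(-1232/29) = 3165 + 1232/29 = 93017/29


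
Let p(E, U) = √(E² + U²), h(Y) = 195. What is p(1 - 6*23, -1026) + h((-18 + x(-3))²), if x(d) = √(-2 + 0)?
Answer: 195 + √1071445 ≈ 1230.1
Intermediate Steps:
x(d) = I*√2 (x(d) = √(-2) = I*√2)
p(1 - 6*23, -1026) + h((-18 + x(-3))²) = √((1 - 6*23)² + (-1026)²) + 195 = √((1 - 138)² + 1052676) + 195 = √((-137)² + 1052676) + 195 = √(18769 + 1052676) + 195 = √1071445 + 195 = 195 + √1071445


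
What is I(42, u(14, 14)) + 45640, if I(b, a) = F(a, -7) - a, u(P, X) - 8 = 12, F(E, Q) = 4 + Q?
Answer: 45617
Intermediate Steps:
u(P, X) = 20 (u(P, X) = 8 + 12 = 20)
I(b, a) = -3 - a (I(b, a) = (4 - 7) - a = -3 - a)
I(42, u(14, 14)) + 45640 = (-3 - 1*20) + 45640 = (-3 - 20) + 45640 = -23 + 45640 = 45617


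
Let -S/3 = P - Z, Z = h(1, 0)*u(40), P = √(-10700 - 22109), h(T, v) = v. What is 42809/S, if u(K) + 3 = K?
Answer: 42809*I*√32809/98427 ≈ 78.78*I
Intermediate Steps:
u(K) = -3 + K
P = I*√32809 (P = √(-32809) = I*√32809 ≈ 181.13*I)
Z = 0 (Z = 0*(-3 + 40) = 0*37 = 0)
S = -3*I*√32809 (S = -3*(I*√32809 - 1*0) = -3*(I*√32809 + 0) = -3*I*√32809 ≈ -543.4*I)
42809/S = 42809/((-3*I*√32809)) = 42809*(I*√32809/98427) = 42809*I*√32809/98427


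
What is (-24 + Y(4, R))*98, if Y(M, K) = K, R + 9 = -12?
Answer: -4410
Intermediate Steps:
R = -21 (R = -9 - 12 = -21)
(-24 + Y(4, R))*98 = (-24 - 21)*98 = -45*98 = -4410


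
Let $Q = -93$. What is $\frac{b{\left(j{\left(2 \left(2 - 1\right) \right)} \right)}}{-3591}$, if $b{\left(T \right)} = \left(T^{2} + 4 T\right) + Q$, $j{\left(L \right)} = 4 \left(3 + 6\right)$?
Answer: $- \frac{449}{1197} \approx -0.3751$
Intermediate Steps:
$j{\left(L \right)} = 36$ ($j{\left(L \right)} = 4 \cdot 9 = 36$)
$b{\left(T \right)} = -93 + T^{2} + 4 T$ ($b{\left(T \right)} = \left(T^{2} + 4 T\right) - 93 = -93 + T^{2} + 4 T$)
$\frac{b{\left(j{\left(2 \left(2 - 1\right) \right)} \right)}}{-3591} = \frac{-93 + 36^{2} + 4 \cdot 36}{-3591} = \left(-93 + 1296 + 144\right) \left(- \frac{1}{3591}\right) = 1347 \left(- \frac{1}{3591}\right) = - \frac{449}{1197}$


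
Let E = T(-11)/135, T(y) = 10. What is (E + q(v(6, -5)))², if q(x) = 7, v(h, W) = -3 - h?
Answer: 36481/729 ≈ 50.043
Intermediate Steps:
E = 2/27 (E = 10/135 = 10*(1/135) = 2/27 ≈ 0.074074)
(E + q(v(6, -5)))² = (2/27 + 7)² = (191/27)² = 36481/729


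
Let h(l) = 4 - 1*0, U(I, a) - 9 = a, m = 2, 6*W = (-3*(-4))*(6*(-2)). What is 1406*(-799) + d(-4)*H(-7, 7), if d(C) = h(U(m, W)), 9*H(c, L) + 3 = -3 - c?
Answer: -10110542/9 ≈ -1.1234e+6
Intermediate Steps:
W = -24 (W = ((-3*(-4))*(6*(-2)))/6 = (12*(-12))/6 = (⅙)*(-144) = -24)
U(I, a) = 9 + a
H(c, L) = -⅔ - c/9 (H(c, L) = -⅓ + (-3 - c)/9 = -⅓ + (-⅓ - c/9) = -⅔ - c/9)
h(l) = 4 (h(l) = 4 + 0 = 4)
d(C) = 4
1406*(-799) + d(-4)*H(-7, 7) = 1406*(-799) + 4*(-⅔ - ⅑*(-7)) = -1123394 + 4*(-⅔ + 7/9) = -1123394 + 4*(⅑) = -1123394 + 4/9 = -10110542/9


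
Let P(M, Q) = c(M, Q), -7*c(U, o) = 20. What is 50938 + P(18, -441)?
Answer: 356546/7 ≈ 50935.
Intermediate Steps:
c(U, o) = -20/7 (c(U, o) = -1/7*20 = -20/7)
P(M, Q) = -20/7
50938 + P(18, -441) = 50938 - 20/7 = 356546/7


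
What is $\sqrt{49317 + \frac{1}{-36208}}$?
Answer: $\frac{\sqrt{4040971062905}}{9052} \approx 222.07$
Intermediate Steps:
$\sqrt{49317 + \frac{1}{-36208}} = \sqrt{49317 - \frac{1}{36208}} = \sqrt{\frac{1785669935}{36208}} = \frac{\sqrt{4040971062905}}{9052}$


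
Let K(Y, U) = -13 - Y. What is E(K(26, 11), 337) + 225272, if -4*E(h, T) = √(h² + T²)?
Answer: 225272 - √115090/4 ≈ 2.2519e+5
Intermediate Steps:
E(h, T) = -√(T² + h²)/4 (E(h, T) = -√(h² + T²)/4 = -√(T² + h²)/4)
E(K(26, 11), 337) + 225272 = -√(337² + (-13 - 1*26)²)/4 + 225272 = -√(113569 + (-13 - 26)²)/4 + 225272 = -√(113569 + (-39)²)/4 + 225272 = -√(113569 + 1521)/4 + 225272 = -√115090/4 + 225272 = 225272 - √115090/4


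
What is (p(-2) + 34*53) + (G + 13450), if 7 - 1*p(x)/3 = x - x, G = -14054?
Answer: 1219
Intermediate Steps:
p(x) = 21 (p(x) = 21 - 3*(x - x) = 21 - 3*0 = 21 + 0 = 21)
(p(-2) + 34*53) + (G + 13450) = (21 + 34*53) + (-14054 + 13450) = (21 + 1802) - 604 = 1823 - 604 = 1219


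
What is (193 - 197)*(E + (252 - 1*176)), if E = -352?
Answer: 1104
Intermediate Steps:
(193 - 197)*(E + (252 - 1*176)) = (193 - 197)*(-352 + (252 - 1*176)) = -4*(-352 + (252 - 176)) = -4*(-352 + 76) = -4*(-276) = 1104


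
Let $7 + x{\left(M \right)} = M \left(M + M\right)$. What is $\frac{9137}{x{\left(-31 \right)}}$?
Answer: $\frac{9137}{1915} \approx 4.7713$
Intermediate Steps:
$x{\left(M \right)} = -7 + 2 M^{2}$ ($x{\left(M \right)} = -7 + M \left(M + M\right) = -7 + M 2 M = -7 + 2 M^{2}$)
$\frac{9137}{x{\left(-31 \right)}} = \frac{9137}{-7 + 2 \left(-31\right)^{2}} = \frac{9137}{-7 + 2 \cdot 961} = \frac{9137}{-7 + 1922} = \frac{9137}{1915}$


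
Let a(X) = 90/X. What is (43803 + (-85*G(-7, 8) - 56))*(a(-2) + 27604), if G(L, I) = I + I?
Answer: 1168143333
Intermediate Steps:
G(L, I) = 2*I
(43803 + (-85*G(-7, 8) - 56))*(a(-2) + 27604) = (43803 + (-170*8 - 56))*(90/(-2) + 27604) = (43803 + (-85*16 - 56))*(90*(-1/2) + 27604) = (43803 + (-1360 - 56))*(-45 + 27604) = (43803 - 1416)*27559 = 42387*27559 = 1168143333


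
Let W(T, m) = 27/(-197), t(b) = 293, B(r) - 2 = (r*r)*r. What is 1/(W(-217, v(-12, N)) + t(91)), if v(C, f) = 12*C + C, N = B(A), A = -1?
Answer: 197/57694 ≈ 0.0034146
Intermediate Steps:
B(r) = 2 + r**3 (B(r) = 2 + (r*r)*r = 2 + r**2*r = 2 + r**3)
N = 1 (N = 2 + (-1)**3 = 2 - 1 = 1)
v(C, f) = 13*C
W(T, m) = -27/197 (W(T, m) = 27*(-1/197) = -27/197)
1/(W(-217, v(-12, N)) + t(91)) = 1/(-27/197 + 293) = 1/(57694/197) = 197/57694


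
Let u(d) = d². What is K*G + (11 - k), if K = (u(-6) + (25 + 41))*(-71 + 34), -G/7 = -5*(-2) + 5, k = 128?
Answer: 396153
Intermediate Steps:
G = -105 (G = -7*(-5*(-2) + 5) = -7*(10 + 5) = -7*15 = -105)
K = -3774 (K = ((-6)² + (25 + 41))*(-71 + 34) = (36 + 66)*(-37) = 102*(-37) = -3774)
K*G + (11 - k) = -3774*(-105) + (11 - 1*128) = 396270 + (11 - 128) = 396270 - 117 = 396153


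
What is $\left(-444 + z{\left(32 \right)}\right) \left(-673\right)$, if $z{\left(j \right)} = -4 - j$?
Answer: $323040$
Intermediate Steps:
$\left(-444 + z{\left(32 \right)}\right) \left(-673\right) = \left(-444 - 36\right) \left(-673\right) = \left(-480\right) \left(-673\right) = 323040$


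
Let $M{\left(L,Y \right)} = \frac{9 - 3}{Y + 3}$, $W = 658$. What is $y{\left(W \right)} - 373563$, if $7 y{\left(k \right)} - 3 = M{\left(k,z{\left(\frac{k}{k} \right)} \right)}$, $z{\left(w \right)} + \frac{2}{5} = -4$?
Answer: $- \frac{18304596}{49} \approx -3.7356 \cdot 10^{5}$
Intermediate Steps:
$z{\left(w \right)} = - \frac{22}{5}$ ($z{\left(w \right)} = - \frac{2}{5} - 4 = - \frac{22}{5}$)
$M{\left(L,Y \right)} = \frac{6}{3 + Y}$
$y{\left(k \right)} = - \frac{9}{49}$ ($y{\left(k \right)} = \frac{3}{7} + \frac{6 \frac{1}{3 - \frac{22}{5}}}{7} = \frac{3}{7} + \frac{6 \frac{1}{- \frac{7}{5}}}{7} = \frac{3}{7} + \frac{6 \left(- \frac{5}{7}\right)}{7} = \frac{3}{7} + \frac{1}{7} \left(- \frac{30}{7}\right) = \frac{3}{7} - \frac{30}{49} = - \frac{9}{49}$)
$y{\left(W \right)} - 373563 = - \frac{9}{49} - 373563 = - \frac{18304596}{49}$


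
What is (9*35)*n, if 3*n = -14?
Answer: -1470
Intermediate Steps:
n = -14/3 (n = (⅓)*(-14) = -14/3 ≈ -4.6667)
(9*35)*n = (9*35)*(-14/3) = 315*(-14/3) = -1470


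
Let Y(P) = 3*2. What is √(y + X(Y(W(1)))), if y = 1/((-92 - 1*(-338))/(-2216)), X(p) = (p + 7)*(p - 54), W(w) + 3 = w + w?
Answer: 2*I*√2394195/123 ≈ 25.16*I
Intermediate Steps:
W(w) = -3 + 2*w (W(w) = -3 + (w + w) = -3 + 2*w)
Y(P) = 6
X(p) = (-54 + p)*(7 + p) (X(p) = (7 + p)*(-54 + p) = (-54 + p)*(7 + p))
y = -1108/123 (y = 1/((-92 + 338)*(-1/2216)) = 1/(246*(-1/2216)) = 1/(-123/1108) = -1108/123 ≈ -9.0081)
√(y + X(Y(W(1)))) = √(-1108/123 + (-378 + 6² - 47*6)) = √(-1108/123 + (-378 + 36 - 282)) = √(-1108/123 - 624) = √(-77860/123) = 2*I*√2394195/123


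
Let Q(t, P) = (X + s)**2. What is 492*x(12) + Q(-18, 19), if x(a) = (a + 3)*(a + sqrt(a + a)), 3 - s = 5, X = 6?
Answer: 88576 + 14760*sqrt(6) ≈ 1.2473e+5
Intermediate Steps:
s = -2 (s = 3 - 1*5 = 3 - 5 = -2)
Q(t, P) = 16 (Q(t, P) = (6 - 2)**2 = 4**2 = 16)
x(a) = (3 + a)*(a + sqrt(2)*sqrt(a)) (x(a) = (3 + a)*(a + sqrt(2*a)) = (3 + a)*(a + sqrt(2)*sqrt(a)))
492*x(12) + Q(-18, 19) = 492*(12**2 + 3*12 + sqrt(2)*12**(3/2) + 3*sqrt(2)*sqrt(12)) + 16 = 492*(144 + 36 + sqrt(2)*(24*sqrt(3)) + 3*sqrt(2)*(2*sqrt(3))) + 16 = 492*(144 + 36 + 24*sqrt(6) + 6*sqrt(6)) + 16 = 492*(180 + 30*sqrt(6)) + 16 = (88560 + 14760*sqrt(6)) + 16 = 88576 + 14760*sqrt(6)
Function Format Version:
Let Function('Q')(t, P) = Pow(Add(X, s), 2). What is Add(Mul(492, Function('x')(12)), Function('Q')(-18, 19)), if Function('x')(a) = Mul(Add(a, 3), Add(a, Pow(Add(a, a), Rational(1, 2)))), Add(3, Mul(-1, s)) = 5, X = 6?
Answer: Add(88576, Mul(14760, Pow(6, Rational(1, 2)))) ≈ 1.2473e+5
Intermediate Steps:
s = -2 (s = Add(3, Mul(-1, 5)) = Add(3, -5) = -2)
Function('Q')(t, P) = 16 (Function('Q')(t, P) = Pow(Add(6, -2), 2) = Pow(4, 2) = 16)
Function('x')(a) = Mul(Add(3, a), Add(a, Mul(Pow(2, Rational(1, 2)), Pow(a, Rational(1, 2))))) (Function('x')(a) = Mul(Add(3, a), Add(a, Pow(Mul(2, a), Rational(1, 2)))) = Mul(Add(3, a), Add(a, Mul(Pow(2, Rational(1, 2)), Pow(a, Rational(1, 2))))))
Add(Mul(492, Function('x')(12)), Function('Q')(-18, 19)) = Add(Mul(492, Add(Pow(12, 2), Mul(3, 12), Mul(Pow(2, Rational(1, 2)), Pow(12, Rational(3, 2))), Mul(3, Pow(2, Rational(1, 2)), Pow(12, Rational(1, 2))))), 16) = Add(Mul(492, Add(144, 36, Mul(Pow(2, Rational(1, 2)), Mul(24, Pow(3, Rational(1, 2)))), Mul(3, Pow(2, Rational(1, 2)), Mul(2, Pow(3, Rational(1, 2)))))), 16) = Add(Mul(492, Add(144, 36, Mul(24, Pow(6, Rational(1, 2))), Mul(6, Pow(6, Rational(1, 2))))), 16) = Add(Mul(492, Add(180, Mul(30, Pow(6, Rational(1, 2))))), 16) = Add(Add(88560, Mul(14760, Pow(6, Rational(1, 2)))), 16) = Add(88576, Mul(14760, Pow(6, Rational(1, 2))))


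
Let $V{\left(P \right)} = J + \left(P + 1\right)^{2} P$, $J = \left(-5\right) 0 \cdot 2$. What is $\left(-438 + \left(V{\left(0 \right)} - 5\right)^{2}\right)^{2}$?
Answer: $170569$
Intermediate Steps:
$J = 0$ ($J = 0 \cdot 2 = 0$)
$V{\left(P \right)} = P \left(1 + P\right)^{2}$ ($V{\left(P \right)} = 0 + \left(P + 1\right)^{2} P = 0 + \left(1 + P\right)^{2} P = 0 + P \left(1 + P\right)^{2} = P \left(1 + P\right)^{2}$)
$\left(-438 + \left(V{\left(0 \right)} - 5\right)^{2}\right)^{2} = \left(-438 + \left(0 \left(1 + 0\right)^{2} - 5\right)^{2}\right)^{2} = \left(-438 + \left(0 \cdot 1^{2} - 5\right)^{2}\right)^{2} = \left(-438 + \left(0 \cdot 1 - 5\right)^{2}\right)^{2} = \left(-438 + \left(0 - 5\right)^{2}\right)^{2} = \left(-438 + \left(-5\right)^{2}\right)^{2} = \left(-438 + 25\right)^{2} = \left(-413\right)^{2} = 170569$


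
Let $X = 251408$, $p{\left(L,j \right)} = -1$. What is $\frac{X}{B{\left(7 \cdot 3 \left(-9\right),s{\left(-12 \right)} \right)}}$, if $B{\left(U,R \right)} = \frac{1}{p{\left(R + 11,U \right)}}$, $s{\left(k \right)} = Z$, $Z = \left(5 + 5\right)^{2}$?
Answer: $-251408$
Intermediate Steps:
$Z = 100$ ($Z = 10^{2} = 100$)
$s{\left(k \right)} = 100$
$B{\left(U,R \right)} = -1$ ($B{\left(U,R \right)} = \frac{1}{-1} = -1$)
$\frac{X}{B{\left(7 \cdot 3 \left(-9\right),s{\left(-12 \right)} \right)}} = \frac{251408}{-1} = 251408 \left(-1\right) = -251408$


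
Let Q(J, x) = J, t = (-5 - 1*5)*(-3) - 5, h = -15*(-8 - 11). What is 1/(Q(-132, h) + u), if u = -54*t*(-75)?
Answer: 1/101118 ≈ 9.8894e-6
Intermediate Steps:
h = 285 (h = -15*(-19) = 285)
t = 25 (t = (-5 - 5)*(-3) - 5 = -10*(-3) - 5 = 30 - 5 = 25)
u = 101250 (u = -54*25*(-75) = -1350*(-75) = 101250)
1/(Q(-132, h) + u) = 1/(-132 + 101250) = 1/101118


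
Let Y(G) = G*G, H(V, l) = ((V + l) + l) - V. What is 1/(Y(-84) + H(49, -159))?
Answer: 1/6738 ≈ 0.00014841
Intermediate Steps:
H(V, l) = 2*l (H(V, l) = (V + 2*l) - V = 2*l)
Y(G) = G²
1/(Y(-84) + H(49, -159)) = 1/((-84)² + 2*(-159)) = 1/(7056 - 318) = 1/6738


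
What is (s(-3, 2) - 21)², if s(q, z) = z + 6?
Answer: 169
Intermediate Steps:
s(q, z) = 6 + z
(s(-3, 2) - 21)² = ((6 + 2) - 21)² = (8 - 21)² = (-13)² = 169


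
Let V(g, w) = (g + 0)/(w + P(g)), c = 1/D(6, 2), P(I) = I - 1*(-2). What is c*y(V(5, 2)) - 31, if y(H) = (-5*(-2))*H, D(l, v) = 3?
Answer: -787/27 ≈ -29.148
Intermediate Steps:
P(I) = 2 + I (P(I) = I + 2 = 2 + I)
c = ⅓ (c = 1/3 = ⅓ ≈ 0.33333)
V(g, w) = g/(2 + g + w) (V(g, w) = (g + 0)/(w + (2 + g)) = g/(2 + g + w))
y(H) = 10*H
c*y(V(5, 2)) - 31 = (10*(5/(2 + 5 + 2)))/3 - 31 = (10*(5/9))/3 - 31 = (⅓)*(50/9) - 31 = 50/27 - 31 = -787/27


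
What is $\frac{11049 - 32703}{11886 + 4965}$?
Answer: $- \frac{7218}{5617} \approx -1.285$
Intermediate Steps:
$\frac{11049 - 32703}{11886 + 4965} = - \frac{21654}{16851} = \left(-21654\right) \frac{1}{16851} = - \frac{7218}{5617}$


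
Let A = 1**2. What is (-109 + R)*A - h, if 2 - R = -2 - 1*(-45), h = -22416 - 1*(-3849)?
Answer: 18417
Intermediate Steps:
h = -18567 (h = -22416 + 3849 = -18567)
A = 1
R = -41 (R = 2 - (-2 - 1*(-45)) = 2 - (-2 + 45) = 2 - 1*43 = 2 - 43 = -41)
(-109 + R)*A - h = (-109 - 41)*1 - 1*(-18567) = -150*1 + 18567 = -150 + 18567 = 18417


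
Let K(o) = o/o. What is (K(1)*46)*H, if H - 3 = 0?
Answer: 138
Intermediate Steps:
K(o) = 1
H = 3 (H = 3 + 0 = 3)
(K(1)*46)*H = (1*46)*3 = 46*3 = 138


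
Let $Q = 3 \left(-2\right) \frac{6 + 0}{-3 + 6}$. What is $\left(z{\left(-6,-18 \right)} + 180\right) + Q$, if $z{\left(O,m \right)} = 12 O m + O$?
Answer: $1458$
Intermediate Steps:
$z{\left(O,m \right)} = O + 12 O m$ ($z{\left(O,m \right)} = 12 O m + O = O + 12 O m$)
$Q = -12$ ($Q = - 6 \cdot \frac{6}{3} = - 6 \cdot 6 \cdot \frac{1}{3} = \left(-6\right) 2 = -12$)
$\left(z{\left(-6,-18 \right)} + 180\right) + Q = \left(- 6 \left(1 + 12 \left(-18\right)\right) + 180\right) - 12 = \left(- 6 \left(1 - 216\right) + 180\right) - 12 = \left(\left(-6\right) \left(-215\right) + 180\right) - 12 = \left(1290 + 180\right) - 12 = 1470 - 12 = 1458$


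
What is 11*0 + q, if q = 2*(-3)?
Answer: -6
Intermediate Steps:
q = -6
11*0 + q = 11*0 - 6 = 0 - 6 = -6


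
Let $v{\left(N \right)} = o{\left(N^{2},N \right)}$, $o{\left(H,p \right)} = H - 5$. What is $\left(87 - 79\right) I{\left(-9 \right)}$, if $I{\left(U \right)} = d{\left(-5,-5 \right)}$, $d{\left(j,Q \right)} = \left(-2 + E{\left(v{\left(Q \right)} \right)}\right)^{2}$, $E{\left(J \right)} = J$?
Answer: $2592$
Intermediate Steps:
$o{\left(H,p \right)} = -5 + H$ ($o{\left(H,p \right)} = H - 5 = -5 + H$)
$v{\left(N \right)} = -5 + N^{2}$
$d{\left(j,Q \right)} = \left(-7 + Q^{2}\right)^{2}$ ($d{\left(j,Q \right)} = \left(-2 + \left(-5 + Q^{2}\right)\right)^{2} = \left(-7 + Q^{2}\right)^{2}$)
$I{\left(U \right)} = 324$ ($I{\left(U \right)} = \left(-7 + \left(-5\right)^{2}\right)^{2} = \left(-7 + 25\right)^{2} = 18^{2} = 324$)
$\left(87 - 79\right) I{\left(-9 \right)} = \left(87 - 79\right) 324 = 8 \cdot 324 = 2592$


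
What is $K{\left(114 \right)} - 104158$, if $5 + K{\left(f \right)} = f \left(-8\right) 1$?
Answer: $-105075$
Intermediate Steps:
$K{\left(f \right)} = -5 - 8 f$ ($K{\left(f \right)} = -5 + f \left(-8\right) 1 = -5 + - 8 f 1 = -5 - 8 f$)
$K{\left(114 \right)} - 104158 = \left(-5 - 912\right) - 104158 = -917 - 104158 = -105075$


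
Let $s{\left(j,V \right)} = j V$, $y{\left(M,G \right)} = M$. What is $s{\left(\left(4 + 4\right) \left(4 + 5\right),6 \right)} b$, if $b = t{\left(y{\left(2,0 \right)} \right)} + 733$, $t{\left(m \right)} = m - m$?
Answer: $316656$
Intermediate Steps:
$t{\left(m \right)} = 0$
$s{\left(j,V \right)} = V j$
$b = 733$ ($b = 0 + 733 = 733$)
$s{\left(\left(4 + 4\right) \left(4 + 5\right),6 \right)} b = 6 \left(4 + 4\right) \left(4 + 5\right) 733 = 6 \cdot 8 \cdot 9 \cdot 733 = 6 \cdot 72 \cdot 733 = 432 \cdot 733 = 316656$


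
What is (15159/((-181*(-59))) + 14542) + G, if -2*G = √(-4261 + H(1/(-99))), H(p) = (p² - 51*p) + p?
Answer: 155309177/10679 - I*√41757110/198 ≈ 14543.0 - 32.636*I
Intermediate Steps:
H(p) = p² - 50*p
G = -I*√41757110/198 (G = -√(-4261 + (-50 + 1/(-99))/(-99))/2 = -√(-4261 - (-50 - 1/99)/99)/2 = -√(-4261 - 1/99*(-4951/99))/2 = -√(-4261 + 4951/9801)/2 = -I*√41757110/198 ≈ -32.636*I)
(15159/((-181*(-59))) + 14542) + G = (15159/((-181*(-59))) + 14542) - I*√41757110/198 = (15159/10679 + 14542) - I*√41757110/198 = 155309177/10679 - I*√41757110/198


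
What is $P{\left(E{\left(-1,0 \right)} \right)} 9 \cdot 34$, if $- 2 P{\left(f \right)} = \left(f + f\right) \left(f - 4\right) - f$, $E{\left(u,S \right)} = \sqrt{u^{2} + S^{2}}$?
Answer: $1071$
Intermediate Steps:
$E{\left(u,S \right)} = \sqrt{S^{2} + u^{2}}$
$P{\left(f \right)} = \frac{f}{2} - f \left(-4 + f\right)$ ($P{\left(f \right)} = - \frac{\left(f + f\right) \left(f - 4\right) - f}{2} = - \frac{2 f \left(f - 4\right) - f}{2} = - \frac{2 f \left(-4 + f\right) - f}{2} = - \frac{- f + 2 f \left(-4 + f\right)}{2} = \frac{f}{2} - f \left(-4 + f\right)$)
$P{\left(E{\left(-1,0 \right)} \right)} 9 \cdot 34 = \frac{\sqrt{0^{2} + \left(-1\right)^{2}} \left(9 - 2 \sqrt{0^{2} + \left(-1\right)^{2}}\right)}{2} \cdot 9 \cdot 34 = \frac{\sqrt{0 + 1} \left(9 - 2 \sqrt{0 + 1}\right)}{2} \cdot 9 \cdot 34 = \frac{\sqrt{1} \left(9 - 2 \sqrt{1}\right)}{2} \cdot 9 \cdot 34 = \frac{1}{2} \cdot 1 \left(9 - 2\right) 9 \cdot 34 = \frac{1}{2} \cdot 1 \cdot 7 \cdot 9 \cdot 34 = \frac{7}{2} \cdot 9 \cdot 34 = \frac{63}{2} \cdot 34 = 1071$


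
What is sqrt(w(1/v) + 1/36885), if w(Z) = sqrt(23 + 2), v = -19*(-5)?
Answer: sqrt(6802553010)/36885 ≈ 2.2361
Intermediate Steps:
v = 95
w(Z) = 5 (w(Z) = sqrt(25) = 5)
sqrt(w(1/v) + 1/36885) = sqrt(5 + 1/36885) = sqrt(184426/36885) = sqrt(6802553010)/36885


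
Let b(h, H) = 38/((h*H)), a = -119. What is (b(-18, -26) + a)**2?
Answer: 774341929/54756 ≈ 14142.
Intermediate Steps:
b(h, H) = 38/(H*h) (b(h, H) = 38/((H*h)) = 38*(1/(H*h)) = 38/(H*h))
(b(-18, -26) + a)**2 = (38/(-26*(-18)) - 119)**2 = (38*(-1/26)*(-1/18) - 119)**2 = (19/234 - 119)**2 = (-27827/234)**2 = 774341929/54756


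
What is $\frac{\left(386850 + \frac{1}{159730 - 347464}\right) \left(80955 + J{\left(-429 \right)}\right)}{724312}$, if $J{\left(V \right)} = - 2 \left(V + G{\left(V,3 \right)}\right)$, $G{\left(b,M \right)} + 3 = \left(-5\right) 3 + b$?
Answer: $\frac{2002195810177531}{45325996336} \approx 44173.0$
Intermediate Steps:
$G{\left(b,M \right)} = -18 + b$ ($G{\left(b,M \right)} = -3 + \left(\left(-5\right) 3 + b\right) = -3 + \left(-15 + b\right) = -18 + b$)
$J{\left(V \right)} = 36 - 4 V$ ($J{\left(V \right)} = - 2 \left(V + \left(-18 + V\right)\right) = - 2 \left(-18 + 2 V\right) = 36 - 4 V$)
$\frac{\left(386850 + \frac{1}{159730 - 347464}\right) \left(80955 + J{\left(-429 \right)}\right)}{724312} = \frac{\left(386850 + \frac{1}{159730 - 347464}\right) \left(80955 + \left(36 - -1716\right)\right)}{724312} = \left(386850 + \frac{1}{-187734}\right) \left(80955 + \left(36 + 1716\right)\right) \frac{1}{724312} = \left(386850 - \frac{1}{187734}\right) \left(80955 + 1752\right) \frac{1}{724312} = \frac{72624897899}{187734} \cdot 82707 \cdot \frac{1}{724312} = \frac{2002195810177531}{62578} \cdot \frac{1}{724312} = \frac{2002195810177531}{45325996336}$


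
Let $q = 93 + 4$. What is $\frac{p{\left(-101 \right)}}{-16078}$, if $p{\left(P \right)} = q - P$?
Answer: $- \frac{99}{8039} \approx -0.012315$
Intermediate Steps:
$q = 97$
$p{\left(P \right)} = 97 - P$
$\frac{p{\left(-101 \right)}}{-16078} = \frac{97 - -101}{-16078} = \left(97 + 101\right) \left(- \frac{1}{16078}\right) = 198 \left(- \frac{1}{16078}\right) = - \frac{99}{8039}$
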